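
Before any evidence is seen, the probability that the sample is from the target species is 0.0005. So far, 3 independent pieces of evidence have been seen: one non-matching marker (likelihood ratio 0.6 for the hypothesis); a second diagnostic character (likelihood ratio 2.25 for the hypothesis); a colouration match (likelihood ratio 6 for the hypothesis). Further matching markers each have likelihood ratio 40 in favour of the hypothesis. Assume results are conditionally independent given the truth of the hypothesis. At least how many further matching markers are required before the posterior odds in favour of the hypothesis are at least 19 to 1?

3

Prior odds = 0.0005/0.9995 = 1/1999.
Combined Bayes factor of the evidence already in hand = 0.6 × 2.25 × 6 = 8.1.
Odds after that evidence = (1/1999) × 8.1 = 81/19990.
Target odds = 19.
Need 40ⁿ ≥ 19 ÷ (81/19990) = 379810/81.
40² = 1600 falls short of 379810/81 but 40³ = 64000 reaches it, so n = 3.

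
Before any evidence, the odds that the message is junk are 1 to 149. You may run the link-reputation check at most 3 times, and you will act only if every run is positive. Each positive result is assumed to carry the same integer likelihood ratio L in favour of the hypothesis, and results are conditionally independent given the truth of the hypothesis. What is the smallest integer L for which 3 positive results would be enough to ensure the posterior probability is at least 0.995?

31

Prior odds = 1/149.
Target odds = 0.995/0.005 = 199.
Need L³ ≥ 199 ÷ (1/149) = 29651.
30³ = 27000 < 29651 ≤ 29791 = 31³, so L = 31.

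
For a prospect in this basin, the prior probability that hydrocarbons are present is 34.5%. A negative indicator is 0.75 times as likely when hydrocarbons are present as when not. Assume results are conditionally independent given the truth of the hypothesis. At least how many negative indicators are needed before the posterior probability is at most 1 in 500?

20

Prior odds = 0.345/0.655 = 69/131.
Likelihood ratio per negative indicator = 0.75.
Target posterior odds = 0.002/0.998 = 1/499.
Need (69/131) × 0.75ⁿ ≤ 1/499, i.e. 0.75ⁿ ≤ 131/34431.
0.75¹⁹ ≈0.00422828 is still above 131/34431 but 0.75²⁰ ≈0.00317121 is at or below it, so n = 20.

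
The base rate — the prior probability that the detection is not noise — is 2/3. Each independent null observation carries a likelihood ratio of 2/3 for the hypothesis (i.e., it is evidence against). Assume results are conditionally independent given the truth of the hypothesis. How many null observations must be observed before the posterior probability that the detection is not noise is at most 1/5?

6

Prior odds = (2/3)/(1/3) = 2.
Likelihood ratio per null observation = 2/3.
Target posterior odds = 0.2/0.8 = 0.25.
Require (2/3)ⁿ ≤ 0.25 ÷ 2 = 0.125.
(2/3)⁵ = 32/243 is still above 0.125 but (2/3)⁶ = 64/729 is at or below it, so n = 6.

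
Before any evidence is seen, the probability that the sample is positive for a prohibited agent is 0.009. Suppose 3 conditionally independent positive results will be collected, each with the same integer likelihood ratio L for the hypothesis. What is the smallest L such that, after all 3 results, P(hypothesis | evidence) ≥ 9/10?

Prior odds = 0.009/0.991 = 9/991.
Target odds = 0.9/0.1 = 9.
Need L³ ≥ 9 ÷ (9/991) = 991.
9³ = 729 < 991 ≤ 1000 = 10³, so L = 10.

10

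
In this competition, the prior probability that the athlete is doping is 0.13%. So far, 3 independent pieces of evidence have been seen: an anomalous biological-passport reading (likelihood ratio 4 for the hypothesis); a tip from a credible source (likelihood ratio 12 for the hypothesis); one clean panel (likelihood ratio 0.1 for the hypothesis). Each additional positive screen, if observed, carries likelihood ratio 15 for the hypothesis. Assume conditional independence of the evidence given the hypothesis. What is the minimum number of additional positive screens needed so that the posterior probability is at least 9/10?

3

Prior odds = 0.0013/0.9987 = 13/9987.
Combined Bayes factor of the evidence already in hand = 4 × 12 × 0.1 = 4.8.
Odds after that evidence = (13/9987) × 4.8 = 104/16645.
Target odds = 0.9/0.1 = 9.
Need 15ⁿ ≥ 9 ÷ (104/16645) = 149805/104.
15² = 225 falls short of 149805/104 but 15³ = 3375 reaches it, so n = 3.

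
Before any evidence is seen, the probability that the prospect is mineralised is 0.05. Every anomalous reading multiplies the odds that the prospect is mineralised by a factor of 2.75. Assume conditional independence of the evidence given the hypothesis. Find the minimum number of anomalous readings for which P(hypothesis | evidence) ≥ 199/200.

9

Prior odds = 0.05/0.95 = 1/19.
Likelihood ratio per anomalous reading = 2.75.
Target posterior odds = 0.995/0.005 = 199.
Need (1/19) × 2.75ⁿ ≥ 199, i.e. 2.75ⁿ ≥ 3781.
2.75⁸ = 214358881/65536 falls short of 3781 but 2.75⁹ ≈8994.86 reaches it, so n = 9.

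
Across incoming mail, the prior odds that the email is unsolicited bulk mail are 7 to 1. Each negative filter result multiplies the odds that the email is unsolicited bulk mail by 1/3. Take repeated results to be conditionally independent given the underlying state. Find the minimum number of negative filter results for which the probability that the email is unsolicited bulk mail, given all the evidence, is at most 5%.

5

Prior odds = 7.
Likelihood ratio per negative filter result = 1/3.
Target odds: 0.05 ÷ 0.95 = 1/19.
Require (1/3)ⁿ ≤ 1/19 ÷ 7 = 1/133.
(1/3)⁴ = 1/81 is still above 1/133 but (1/3)⁵ = 1/243 is at or below it, so n = 5.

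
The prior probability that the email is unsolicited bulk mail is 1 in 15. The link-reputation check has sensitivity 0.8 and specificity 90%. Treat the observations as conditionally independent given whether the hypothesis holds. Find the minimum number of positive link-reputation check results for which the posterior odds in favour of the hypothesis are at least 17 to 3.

3

Prior odds: (1/15) ÷ (14/15) = 1/14.
False-positive rate = 1 − 0.9 = 0.1; likelihood ratio of a positive = 0.8/0.1 = 8.
Target odds = 17/3.
Need (1/14) × 8ⁿ ≥ 17/3, i.e. 8ⁿ ≥ 238/3.
8² = 64 falls short of 238/3 but 8³ = 512 reaches it, so n = 3.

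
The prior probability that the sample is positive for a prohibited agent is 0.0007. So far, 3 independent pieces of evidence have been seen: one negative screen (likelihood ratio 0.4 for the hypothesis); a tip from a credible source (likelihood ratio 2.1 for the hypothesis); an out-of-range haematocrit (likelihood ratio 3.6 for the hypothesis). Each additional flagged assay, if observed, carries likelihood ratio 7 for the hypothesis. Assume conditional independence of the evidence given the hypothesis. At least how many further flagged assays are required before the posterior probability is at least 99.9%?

Prior odds = 0.0007/0.9993 = 7/9993.
Combined Bayes factor of the evidence already in hand = 0.4 × 2.1 × 3.6 = 3.024.
Odds after that evidence = (7/9993) × 3.024 = 882/416375.
Target odds = 0.999/0.001 = 999.
Need 7ⁿ ≥ 999 ÷ (882/416375) = 46217625/98.
7⁶ = 117649 falls short of 46217625/98 but 7⁷ = 823543 reaches it, so n = 7.

7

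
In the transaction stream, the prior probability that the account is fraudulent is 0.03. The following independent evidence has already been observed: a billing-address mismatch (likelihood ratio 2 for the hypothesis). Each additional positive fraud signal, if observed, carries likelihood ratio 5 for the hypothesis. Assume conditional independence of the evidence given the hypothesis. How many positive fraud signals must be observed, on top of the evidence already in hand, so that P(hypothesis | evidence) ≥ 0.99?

Prior odds = 0.03/0.97 = 3/97.
Bayes factor of the evidence already in hand = 2.
Odds after that evidence = (3/97) × 2 = 6/97.
Target odds = 0.99/0.01 = 99.
Need 5ⁿ ≥ 99 ÷ (6/97) = 1600.5.
5⁴ = 625 falls short of 1600.5 but 5⁵ = 3125 reaches it, so n = 5.

5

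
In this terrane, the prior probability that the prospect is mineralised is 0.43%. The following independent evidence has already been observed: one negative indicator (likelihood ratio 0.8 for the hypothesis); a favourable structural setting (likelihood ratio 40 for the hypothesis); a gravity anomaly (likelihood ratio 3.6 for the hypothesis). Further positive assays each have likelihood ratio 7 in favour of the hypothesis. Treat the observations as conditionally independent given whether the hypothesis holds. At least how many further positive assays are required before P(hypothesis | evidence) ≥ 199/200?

4

Prior odds = 0.0043/0.9957 = 43/9957.
Combined Bayes factor of the evidence already in hand = 0.8 × 40 × 3.6 = 115.2.
Odds after that evidence = (43/9957) × 115.2 = 8256/16595.
Target odds = 0.995/0.005 = 199.
Need 7ⁿ ≥ 199 ÷ (8256/16595) = 3302405/8256.
7³ = 343 falls short of 3302405/8256 but 7⁴ = 2401 reaches it, so n = 4.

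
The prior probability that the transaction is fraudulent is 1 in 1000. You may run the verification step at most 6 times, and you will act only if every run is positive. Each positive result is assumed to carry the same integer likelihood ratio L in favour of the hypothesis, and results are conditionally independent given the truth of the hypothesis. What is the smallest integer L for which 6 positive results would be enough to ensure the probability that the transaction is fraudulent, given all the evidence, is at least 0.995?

8

Prior odds = 0.001/0.999 = 1/999.
Target odds = 0.995/0.005 = 199.
Need L⁶ ≥ 199 ÷ (1/999) = 198801.
7⁶ = 117649 < 198801 ≤ 262144 = 8⁶, so L = 8.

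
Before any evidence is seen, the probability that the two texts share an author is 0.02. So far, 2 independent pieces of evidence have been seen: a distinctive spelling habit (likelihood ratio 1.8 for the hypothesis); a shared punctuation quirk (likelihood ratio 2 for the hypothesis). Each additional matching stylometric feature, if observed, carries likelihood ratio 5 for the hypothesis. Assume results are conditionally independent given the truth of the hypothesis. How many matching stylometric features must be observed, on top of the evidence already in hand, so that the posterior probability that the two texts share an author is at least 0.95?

4

Prior odds = 0.02/0.98 = 1/49.
Combined Bayes factor of the evidence already in hand = 1.8 × 2 = 3.6.
Odds after that evidence = (1/49) × 3.6 = 18/245.
Target odds = 0.95/0.05 = 19.
Need 5ⁿ ≥ 19 ÷ (18/245) = 4655/18.
5³ = 125 falls short of 4655/18 but 5⁴ = 625 reaches it, so n = 4.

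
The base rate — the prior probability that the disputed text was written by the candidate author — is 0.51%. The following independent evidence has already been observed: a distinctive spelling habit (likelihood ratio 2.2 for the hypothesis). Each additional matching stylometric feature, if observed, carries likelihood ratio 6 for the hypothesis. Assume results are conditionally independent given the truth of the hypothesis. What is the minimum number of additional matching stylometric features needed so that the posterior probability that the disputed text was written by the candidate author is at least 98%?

Prior odds = 0.0051/0.9949 = 51/9949.
Bayes factor of the evidence already in hand = 2.2.
Odds after that evidence = (51/9949) × 2.2 = 561/49745.
Target odds = 0.98/0.02 = 49.
Need 6ⁿ ≥ 49 ÷ (561/49745) = 2437505/561.
6⁴ = 1296 falls short of 2437505/561 but 6⁵ = 7776 reaches it, so n = 5.

5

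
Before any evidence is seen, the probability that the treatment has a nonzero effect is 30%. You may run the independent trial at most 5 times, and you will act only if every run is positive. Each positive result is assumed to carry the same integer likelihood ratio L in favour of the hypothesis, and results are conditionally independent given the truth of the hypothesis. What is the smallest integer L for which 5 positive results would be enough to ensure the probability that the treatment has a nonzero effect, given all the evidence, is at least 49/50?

Prior odds = 0.3/0.7 = 3/7.
Target odds = 0.98/0.02 = 49.
Need L⁵ ≥ 49 ÷ (3/7) = 343/3.
2⁵ = 32 < 343/3 ≤ 243 = 3⁵, so L = 3.

3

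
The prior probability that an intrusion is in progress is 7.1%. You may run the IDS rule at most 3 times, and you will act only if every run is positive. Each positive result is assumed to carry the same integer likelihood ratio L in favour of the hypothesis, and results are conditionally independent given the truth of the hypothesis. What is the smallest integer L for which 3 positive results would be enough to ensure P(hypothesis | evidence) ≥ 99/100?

Prior odds = 0.071/0.929 = 71/929.
Target odds = 0.99/0.01 = 99.
Need L³ ≥ 99 ÷ (71/929) = 91971/71.
10³ = 1000 < 91971/71 ≤ 1331 = 11³, so L = 11.

11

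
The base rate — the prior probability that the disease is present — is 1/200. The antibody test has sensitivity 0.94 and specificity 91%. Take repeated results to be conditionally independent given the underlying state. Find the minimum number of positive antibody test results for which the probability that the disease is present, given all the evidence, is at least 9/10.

4

Prior odds = 0.005/0.995 = 1/199.
False-positive rate = 1 − 0.91 = 0.09; likelihood ratio of a positive = 0.94/0.09 = 94/9.
Target posterior odds = 0.9/0.1 = 9.
Need (1/199) × (94/9)ⁿ ≥ 9, i.e. (94/9)ⁿ ≥ 1791.
(94/9)³ = 830584/729 falls short of 1791 but (94/9)⁴ = 78074896/6561 reaches it, so n = 4.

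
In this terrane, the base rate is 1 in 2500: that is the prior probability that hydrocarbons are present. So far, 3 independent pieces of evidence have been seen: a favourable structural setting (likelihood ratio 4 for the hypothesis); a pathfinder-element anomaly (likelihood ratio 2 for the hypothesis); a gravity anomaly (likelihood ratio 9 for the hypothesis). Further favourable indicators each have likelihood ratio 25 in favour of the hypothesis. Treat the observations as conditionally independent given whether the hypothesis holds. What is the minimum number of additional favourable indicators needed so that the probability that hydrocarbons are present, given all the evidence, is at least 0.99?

3

Prior odds = 0.0004/0.9996 = 1/2499.
Combined Bayes factor of the evidence already in hand = 4 × 2 × 9 = 72.
Odds after that evidence = (1/2499) × 72 = 24/833.
Target odds = 0.99/0.01 = 99.
Need 25ⁿ ≥ 99 ÷ (24/833) = 3436.125.
25² = 625 falls short of 3436.125 but 25³ = 15625 reaches it, so n = 3.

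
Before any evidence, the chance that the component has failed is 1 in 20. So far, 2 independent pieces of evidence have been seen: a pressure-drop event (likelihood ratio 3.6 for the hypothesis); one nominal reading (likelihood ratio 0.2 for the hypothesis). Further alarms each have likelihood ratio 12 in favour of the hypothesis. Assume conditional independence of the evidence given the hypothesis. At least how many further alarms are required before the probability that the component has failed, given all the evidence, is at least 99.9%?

5

Prior odds = 0.05/0.95 = 1/19.
Combined Bayes factor of the evidence already in hand = 3.6 × 0.2 = 0.72.
Odds after that evidence = (1/19) × 0.72 = 18/475.
Target odds = 0.999/0.001 = 999.
Need 12ⁿ ≥ 999 ÷ (18/475) = 26362.5.
12⁴ = 20736 falls short of 26362.5 but 12⁵ = 248832 reaches it, so n = 5.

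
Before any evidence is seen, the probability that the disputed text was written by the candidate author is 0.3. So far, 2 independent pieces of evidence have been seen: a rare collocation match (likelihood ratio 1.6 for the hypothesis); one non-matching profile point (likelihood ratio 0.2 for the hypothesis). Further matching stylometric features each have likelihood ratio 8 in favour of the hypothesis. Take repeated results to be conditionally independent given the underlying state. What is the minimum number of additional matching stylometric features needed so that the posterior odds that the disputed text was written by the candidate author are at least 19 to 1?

Prior odds = 0.3/0.7 = 3/7.
Combined Bayes factor of the evidence already in hand = 1.6 × 0.2 = 0.32.
Odds after that evidence = (3/7) × 0.32 = 24/175.
Target odds = 19.
Need 8ⁿ ≥ 19 ÷ (24/175) = 3325/24.
8² = 64 falls short of 3325/24 but 8³ = 512 reaches it, so n = 3.

3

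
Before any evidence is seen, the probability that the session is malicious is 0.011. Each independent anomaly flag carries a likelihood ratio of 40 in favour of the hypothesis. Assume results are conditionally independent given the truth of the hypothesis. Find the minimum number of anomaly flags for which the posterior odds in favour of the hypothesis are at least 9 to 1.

2

Prior odds: 0.011 ÷ 0.989 = 11/989.
Likelihood ratio per anomaly flag = 40.
Target odds = 9.
Require 40ⁿ ≥ 9 ÷ (11/989) = 8901/11.
40¹ = 40 falls short of 8901/11 but 40² = 1600 reaches it, so n = 2.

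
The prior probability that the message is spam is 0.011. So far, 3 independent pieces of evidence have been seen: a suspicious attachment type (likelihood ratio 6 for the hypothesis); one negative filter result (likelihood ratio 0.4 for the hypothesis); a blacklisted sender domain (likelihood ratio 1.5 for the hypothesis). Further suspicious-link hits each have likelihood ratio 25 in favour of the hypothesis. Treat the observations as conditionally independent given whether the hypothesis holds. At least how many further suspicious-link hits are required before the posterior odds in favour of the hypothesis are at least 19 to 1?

2

Prior odds = 0.011/0.989 = 11/989.
Combined Bayes factor of the evidence already in hand = 6 × 0.4 × 1.5 = 3.6.
Odds after that evidence = (11/989) × 3.6 = 198/4945.
Target odds = 19.
Need 25ⁿ ≥ 19 ÷ (198/4945) = 93955/198.
25¹ = 25 falls short of 93955/198 but 25² = 625 reaches it, so n = 2.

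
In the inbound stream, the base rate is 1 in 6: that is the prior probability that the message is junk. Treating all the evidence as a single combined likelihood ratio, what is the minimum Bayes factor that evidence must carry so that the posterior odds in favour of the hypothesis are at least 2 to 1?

10

Prior odds = (1/6)/(5/6) = 0.2.
Target odds = 2.
Required Bayes factor = 2 ÷ 0.2 = 10.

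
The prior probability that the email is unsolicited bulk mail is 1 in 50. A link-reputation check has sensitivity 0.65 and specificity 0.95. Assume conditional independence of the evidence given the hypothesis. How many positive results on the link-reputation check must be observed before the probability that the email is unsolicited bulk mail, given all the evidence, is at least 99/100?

4

Prior odds: 0.02 ÷ 0.98 = 1/49.
False-positive rate = 1 − 0.95 = 0.05; likelihood ratio of a positive = 0.65/0.05 = 13.
Target posterior odds = 0.99/0.01 = 99.
Need (1/49) × 13ⁿ ≥ 99, i.e. 13ⁿ ≥ 4851.
13³ = 2197 falls short of 4851 but 13⁴ = 28561 reaches it, so n = 4.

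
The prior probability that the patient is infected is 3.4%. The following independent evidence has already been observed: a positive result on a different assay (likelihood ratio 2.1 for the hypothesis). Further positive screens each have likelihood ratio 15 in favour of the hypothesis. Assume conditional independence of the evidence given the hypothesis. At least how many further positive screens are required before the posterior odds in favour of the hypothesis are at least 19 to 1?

Prior odds = 0.034/0.966 = 17/483.
Bayes factor of the evidence already in hand = 2.1.
Odds after that evidence = (17/483) × 2.1 = 17/230.
Target odds = 19.
Need 15ⁿ ≥ 19 ÷ (17/230) = 4370/17.
15² = 225 falls short of 4370/17 but 15³ = 3375 reaches it, so n = 3.

3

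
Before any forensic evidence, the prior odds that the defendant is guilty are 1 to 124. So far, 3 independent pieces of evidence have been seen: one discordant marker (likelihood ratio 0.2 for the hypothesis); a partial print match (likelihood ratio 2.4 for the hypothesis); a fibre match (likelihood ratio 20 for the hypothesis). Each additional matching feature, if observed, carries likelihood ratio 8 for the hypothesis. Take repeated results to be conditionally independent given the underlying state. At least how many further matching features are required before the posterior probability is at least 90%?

Prior odds = 1/124.
Combined Bayes factor of the evidence already in hand = 0.2 × 2.4 × 20 = 9.6.
Odds after that evidence = (1/124) × 9.6 = 12/155.
Target odds = 0.9/0.1 = 9.
Need 8ⁿ ≥ 9 ÷ (12/155) = 116.25.
8² = 64 falls short of 116.25 but 8³ = 512 reaches it, so n = 3.

3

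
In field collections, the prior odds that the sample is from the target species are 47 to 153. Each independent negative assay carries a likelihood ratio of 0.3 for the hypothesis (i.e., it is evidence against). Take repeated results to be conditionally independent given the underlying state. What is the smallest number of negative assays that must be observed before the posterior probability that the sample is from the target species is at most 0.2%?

5

Prior odds = 47/153.
Likelihood ratio per negative assay = 0.3.
Target odds: 0.002 ÷ 0.998 = 1/499.
Need (47/153) × 0.3ⁿ ≤ 1/499, i.e. 0.3ⁿ ≤ 153/23453.
0.3⁴ = 0.0081 is still above 153/23453 but 0.3⁵ = 243/100000 is at or below it, so n = 5.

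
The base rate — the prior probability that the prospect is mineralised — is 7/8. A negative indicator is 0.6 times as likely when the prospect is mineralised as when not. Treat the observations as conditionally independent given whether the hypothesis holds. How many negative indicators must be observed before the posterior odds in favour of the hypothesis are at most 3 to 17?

8

Prior odds: 0.875 ÷ 0.125 = 7.
Likelihood ratio per negative indicator = 0.6.
Target odds = 3/17.
Require 0.6ⁿ ≤ 3/17 ÷ 7 = 3/119.
0.6⁷ = 2187/78125 is still above 3/119 but 0.6⁸ = 6561/390625 is at or below it, so n = 8.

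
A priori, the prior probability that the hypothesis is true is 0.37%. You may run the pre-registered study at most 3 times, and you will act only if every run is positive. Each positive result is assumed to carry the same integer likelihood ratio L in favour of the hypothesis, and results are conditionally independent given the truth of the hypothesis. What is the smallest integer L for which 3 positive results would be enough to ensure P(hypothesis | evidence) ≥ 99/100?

Prior odds = 0.0037/0.9963 = 37/9963.
Target odds = 0.99/0.01 = 99.
Need L³ ≥ 99 ÷ (37/9963) = 986337/37.
29³ = 24389 < 986337/37 ≤ 27000 = 30³, so L = 30.

30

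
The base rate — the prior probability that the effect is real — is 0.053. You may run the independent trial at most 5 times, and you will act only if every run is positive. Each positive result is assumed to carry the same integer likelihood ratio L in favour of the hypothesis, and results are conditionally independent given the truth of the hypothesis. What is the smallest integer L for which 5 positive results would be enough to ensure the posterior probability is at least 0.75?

Prior odds = 0.053/0.947 = 53/947.
Target odds = 0.75/0.25 = 3.
Need L⁵ ≥ 3 ÷ (53/947) = 2841/53.
2⁵ = 32 < 2841/53 ≤ 243 = 3⁵, so L = 3.

3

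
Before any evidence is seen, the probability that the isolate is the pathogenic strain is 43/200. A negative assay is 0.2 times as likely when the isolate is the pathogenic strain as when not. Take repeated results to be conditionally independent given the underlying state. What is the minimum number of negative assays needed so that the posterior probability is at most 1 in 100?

Prior odds: 0.215 ÷ 0.785 = 43/157.
Likelihood ratio per negative assay = 0.2.
Target posterior odds = 0.01/0.99 = 1/99.
Require 0.2ⁿ ≤ 1/99 ÷ (43/157) = 157/4257.
0.2² = 0.04 is still above 157/4257 but 0.2³ = 0.008 is at or below it, so n = 3.

3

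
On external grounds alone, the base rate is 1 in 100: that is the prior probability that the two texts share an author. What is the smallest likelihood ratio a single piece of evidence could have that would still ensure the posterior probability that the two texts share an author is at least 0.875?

693

Prior odds = 0.01/0.99 = 1/99.
Target odds = 0.875/0.125 = 7.
Required Bayes factor = 7 ÷ (1/99) = 693.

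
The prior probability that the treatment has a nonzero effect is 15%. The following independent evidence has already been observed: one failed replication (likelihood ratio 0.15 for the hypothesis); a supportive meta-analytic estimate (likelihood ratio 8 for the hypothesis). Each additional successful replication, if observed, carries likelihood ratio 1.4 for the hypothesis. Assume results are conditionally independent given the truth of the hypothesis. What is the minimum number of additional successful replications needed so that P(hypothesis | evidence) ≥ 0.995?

Prior odds = 0.15/0.85 = 3/17.
Combined Bayes factor of the evidence already in hand = 0.15 × 8 = 1.2.
Odds after that evidence = (3/17) × 1.2 = 18/85.
Target odds = 0.995/0.005 = 199.
Need 1.4ⁿ ≥ 199 ÷ (18/85) = 16915/18.
1.4²⁰ ≈836.683 falls short of 16915/18 but 1.4²¹ ≈1171.36 reaches it, so n = 21.

21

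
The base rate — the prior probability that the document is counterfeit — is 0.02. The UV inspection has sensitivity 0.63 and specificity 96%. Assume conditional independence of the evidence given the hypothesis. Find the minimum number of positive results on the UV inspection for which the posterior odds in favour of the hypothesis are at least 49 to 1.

Prior odds: 0.02 ÷ 0.98 = 1/49.
False-positive rate = 1 − 0.96 = 0.04; likelihood ratio of a positive = 0.63/0.04 = 15.75.
Target odds = 49.
Require 15.75ⁿ ≥ 49 ÷ (1/49) = 2401.
15.75² = 248.0625 falls short of 2401 but 15.75³ = 3906.984375 reaches it, so n = 3.

3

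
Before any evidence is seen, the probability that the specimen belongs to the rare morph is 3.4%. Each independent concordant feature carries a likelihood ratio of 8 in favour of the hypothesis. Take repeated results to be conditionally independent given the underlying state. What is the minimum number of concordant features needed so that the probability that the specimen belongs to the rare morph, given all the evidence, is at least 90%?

Prior odds: 0.034 ÷ 0.966 = 17/483.
Likelihood ratio per concordant feature = 8.
Target odds: 0.9 ÷ 0.1 = 9.
Require 8ⁿ ≥ 9 ÷ (17/483) = 4347/17.
8² = 64 falls short of 4347/17 but 8³ = 512 reaches it, so n = 3.

3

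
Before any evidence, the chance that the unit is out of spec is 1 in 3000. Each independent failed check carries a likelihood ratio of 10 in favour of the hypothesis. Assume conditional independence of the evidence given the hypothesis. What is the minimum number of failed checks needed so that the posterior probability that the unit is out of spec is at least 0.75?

4

Prior odds = (1/3000)/(2999/3000) = 1/2999.
Likelihood ratio per failed check = 10.
Target posterior odds = 0.75/0.25 = 3.
Require 10ⁿ ≥ 3 ÷ (1/2999) = 8997.
10³ = 1000 falls short of 8997 but 10⁴ = 10000 reaches it, so n = 4.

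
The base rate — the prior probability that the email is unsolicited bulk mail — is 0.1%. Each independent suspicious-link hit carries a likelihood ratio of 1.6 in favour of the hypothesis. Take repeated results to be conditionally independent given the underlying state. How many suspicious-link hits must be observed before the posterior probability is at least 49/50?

23

Prior odds = 0.001/0.999 = 1/999.
Likelihood ratio per suspicious-link hit = 1.6.
Target posterior odds = 0.98/0.02 = 49.
Require 1.6ⁿ ≥ 49 ÷ (1/999) = 48951.
1.6²² ≈30948.5 falls short of 48951 but 1.6²³ ≈49517.6 reaches it, so n = 23.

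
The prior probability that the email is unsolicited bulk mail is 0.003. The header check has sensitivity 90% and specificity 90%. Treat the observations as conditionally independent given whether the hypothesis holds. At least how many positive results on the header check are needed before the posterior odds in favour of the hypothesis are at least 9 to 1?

Prior odds: 0.003 ÷ 0.997 = 3/997.
False-positive rate = 1 − 0.9 = 0.1; likelihood ratio of a positive = 0.9/0.1 = 9.
Target odds = 9.
Require 9ⁿ ≥ 9 ÷ (3/997) = 2991.
9³ = 729 falls short of 2991 but 9⁴ = 6561 reaches it, so n = 4.

4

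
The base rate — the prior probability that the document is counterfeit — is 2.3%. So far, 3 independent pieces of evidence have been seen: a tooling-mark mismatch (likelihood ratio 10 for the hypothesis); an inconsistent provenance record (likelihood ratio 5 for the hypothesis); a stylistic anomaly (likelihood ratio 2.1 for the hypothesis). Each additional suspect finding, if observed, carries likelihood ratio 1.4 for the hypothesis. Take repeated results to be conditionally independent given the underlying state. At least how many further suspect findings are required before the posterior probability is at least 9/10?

4

Prior odds = 0.023/0.977 = 23/977.
Combined Bayes factor of the evidence already in hand = 10 × 5 × 2.1 = 105.
Odds after that evidence = (23/977) × 105 = 2415/977.
Target odds = 0.9/0.1 = 9.
Need 1.4ⁿ ≥ 9 ÷ (2415/977) = 2931/805.
1.4³ = 2.744 falls short of 2931/805 but 1.4⁴ = 3.8416 reaches it, so n = 4.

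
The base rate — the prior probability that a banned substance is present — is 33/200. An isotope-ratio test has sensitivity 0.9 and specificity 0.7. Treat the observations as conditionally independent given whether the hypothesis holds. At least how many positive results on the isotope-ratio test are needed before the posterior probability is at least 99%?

6

Prior odds = 0.165/0.835 = 33/167.
False-positive rate = 1 − 0.7 = 0.3; likelihood ratio of a positive = 0.9/0.3 = 3.
Target odds: 0.99 ÷ 0.01 = 99.
Need (33/167) × 3ⁿ ≥ 99, i.e. 3ⁿ ≥ 501.
3⁵ = 243 falls short of 501 but 3⁶ = 729 reaches it, so n = 6.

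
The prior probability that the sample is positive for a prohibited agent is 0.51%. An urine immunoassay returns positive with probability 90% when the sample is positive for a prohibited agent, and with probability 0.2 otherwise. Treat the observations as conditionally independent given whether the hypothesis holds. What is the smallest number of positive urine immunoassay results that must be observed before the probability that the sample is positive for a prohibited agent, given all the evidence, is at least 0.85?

5

Prior odds: 0.0051 ÷ 0.9949 = 51/9949.
Likelihood ratio of a positive result = 0.9/0.2 = 4.5.
Target posterior odds = 0.85/0.15 = 17/3.
Need (51/9949) × 4.5ⁿ ≥ 17/3, i.e. 4.5ⁿ ≥ 9949/9.
4.5⁴ = 410.0625 falls short of 9949/9 but 4.5⁵ = 1845.28125 reaches it, so n = 5.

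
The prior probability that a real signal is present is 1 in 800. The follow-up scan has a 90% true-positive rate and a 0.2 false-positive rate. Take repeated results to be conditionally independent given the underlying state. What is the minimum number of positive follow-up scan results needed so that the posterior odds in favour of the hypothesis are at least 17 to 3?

Prior odds: 0.00125 ÷ 0.99875 = 1/799.
Likelihood ratio of a positive result = 0.9/0.2 = 4.5.
Target odds = 17/3.
Need (1/799) × 4.5ⁿ ≥ 17/3, i.e. 4.5ⁿ ≥ 13583/3.
4.5⁵ = 1845.28125 falls short of 13583/3 but 4.5⁶ = 8303.765625 reaches it, so n = 6.

6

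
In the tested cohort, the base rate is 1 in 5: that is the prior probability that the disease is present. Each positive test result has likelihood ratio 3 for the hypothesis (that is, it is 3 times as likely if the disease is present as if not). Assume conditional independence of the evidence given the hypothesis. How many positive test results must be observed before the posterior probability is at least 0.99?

Prior odds: 0.2 ÷ 0.8 = 0.25.
Likelihood ratio per positive test result = 3.
Target odds: 0.99 ÷ 0.01 = 99.
Need 0.25 × 3ⁿ ≥ 99, i.e. 3ⁿ ≥ 396.
3⁵ = 243 falls short of 396 but 3⁶ = 729 reaches it, so n = 6.

6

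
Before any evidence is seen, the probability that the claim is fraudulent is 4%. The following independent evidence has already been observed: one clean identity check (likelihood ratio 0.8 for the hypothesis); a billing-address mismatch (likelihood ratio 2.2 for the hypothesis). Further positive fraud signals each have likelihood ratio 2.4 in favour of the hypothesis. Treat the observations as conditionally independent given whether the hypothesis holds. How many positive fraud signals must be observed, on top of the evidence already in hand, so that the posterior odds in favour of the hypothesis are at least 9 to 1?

Prior odds = 0.04/0.96 = 1/24.
Combined Bayes factor of the evidence already in hand = 0.8 × 2.2 = 1.76.
Odds after that evidence = (1/24) × 1.76 = 11/150.
Target odds = 9.
Need 2.4ⁿ ≥ 9 ÷ (11/150) = 1350/11.
2.4⁵ = 79.62624 falls short of 1350/11 but 2.4⁶ = 2985984/15625 reaches it, so n = 6.

6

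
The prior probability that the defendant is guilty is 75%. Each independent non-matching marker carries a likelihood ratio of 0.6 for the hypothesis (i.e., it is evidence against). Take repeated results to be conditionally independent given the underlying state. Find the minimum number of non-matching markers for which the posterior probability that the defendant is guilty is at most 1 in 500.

Prior odds: 0.75 ÷ 0.25 = 3.
Likelihood ratio per non-matching marker = 0.6.
Target posterior odds = 0.002/0.998 = 1/499.
Need 3 × 0.6ⁿ ≤ 1/499, i.e. 0.6ⁿ ≤ 1/1497.
0.6¹⁴ ≈0.000783642 is still above 1/1497 but 0.6¹⁵ ≈0.000470185 is at or below it, so n = 15.

15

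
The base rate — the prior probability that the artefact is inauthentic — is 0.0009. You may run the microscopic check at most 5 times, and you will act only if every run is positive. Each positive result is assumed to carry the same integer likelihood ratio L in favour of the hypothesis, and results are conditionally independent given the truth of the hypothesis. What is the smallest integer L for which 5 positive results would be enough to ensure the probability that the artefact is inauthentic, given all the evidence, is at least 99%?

11

Prior odds = 0.0009/0.9991 = 9/9991.
Target odds = 0.99/0.01 = 99.
Need L⁵ ≥ 99 ÷ (9/9991) = 109901.
10⁵ = 100000 < 109901 ≤ 161051 = 11⁵, so L = 11.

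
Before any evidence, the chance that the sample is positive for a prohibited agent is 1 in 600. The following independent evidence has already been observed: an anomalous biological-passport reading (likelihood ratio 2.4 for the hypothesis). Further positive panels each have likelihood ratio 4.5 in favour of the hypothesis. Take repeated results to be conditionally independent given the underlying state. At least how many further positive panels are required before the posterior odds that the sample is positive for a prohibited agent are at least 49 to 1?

Prior odds = (1/600)/(599/600) = 1/599.
Bayes factor of the evidence already in hand = 2.4.
Odds after that evidence = (1/599) × 2.4 = 12/2995.
Target odds = 49.
Need 4.5ⁿ ≥ 49 ÷ (12/2995) = 146755/12.
4.5⁶ = 8303.765625 falls short of 146755/12 but 4.5⁷ = 4782969/128 reaches it, so n = 7.

7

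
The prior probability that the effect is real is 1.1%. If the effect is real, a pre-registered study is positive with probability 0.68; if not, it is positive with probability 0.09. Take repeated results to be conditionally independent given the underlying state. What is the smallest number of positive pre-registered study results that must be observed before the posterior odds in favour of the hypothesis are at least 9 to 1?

4

Prior odds: 0.011 ÷ 0.989 = 11/989.
Likelihood ratio of a positive = 0.68/0.09 = 68/9.
Target odds = 9.
Require (68/9)ⁿ ≥ 9 ÷ (11/989) = 8901/11.
(68/9)³ = 314432/729 falls short of 8901/11 but (68/9)⁴ = 21381376/6561 reaches it, so n = 4.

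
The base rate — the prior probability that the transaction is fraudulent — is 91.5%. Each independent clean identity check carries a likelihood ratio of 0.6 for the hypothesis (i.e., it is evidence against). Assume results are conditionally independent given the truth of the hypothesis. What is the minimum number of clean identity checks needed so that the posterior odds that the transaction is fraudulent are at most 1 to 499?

17

Prior odds = 0.915/0.085 = 183/17.
Likelihood ratio per clean identity check = 0.6.
Target odds = 1/499.
Need (183/17) × 0.6ⁿ ≤ 1/499, i.e. 0.6ⁿ ≤ 17/91317.
0.6¹⁶ ≈0.000282111 is still above 17/91317 but 0.6¹⁷ ≈0.000169267 is at or below it, so n = 17.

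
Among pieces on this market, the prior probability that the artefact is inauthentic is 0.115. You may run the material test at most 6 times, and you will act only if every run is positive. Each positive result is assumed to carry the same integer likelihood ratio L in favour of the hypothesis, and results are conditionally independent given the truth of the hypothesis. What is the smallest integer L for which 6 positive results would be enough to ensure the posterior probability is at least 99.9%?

Prior odds = 0.115/0.885 = 23/177.
Target odds = 0.999/0.001 = 999.
Need L⁶ ≥ 999 ÷ (23/177) = 176823/23.
4⁶ = 4096 < 176823/23 ≤ 15625 = 5⁶, so L = 5.

5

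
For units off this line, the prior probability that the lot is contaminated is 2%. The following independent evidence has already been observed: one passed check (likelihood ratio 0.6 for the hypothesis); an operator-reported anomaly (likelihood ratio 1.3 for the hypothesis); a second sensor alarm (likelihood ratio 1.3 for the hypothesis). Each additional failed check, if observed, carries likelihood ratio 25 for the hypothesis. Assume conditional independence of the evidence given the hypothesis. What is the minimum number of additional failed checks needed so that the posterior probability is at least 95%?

Prior odds = 0.02/0.98 = 1/49.
Combined Bayes factor of the evidence already in hand = 0.6 × 1.3 × 1.3 = 1.014.
Odds after that evidence = (1/49) × 1.014 = 507/24500.
Target odds = 0.95/0.05 = 19.
Need 25ⁿ ≥ 19 ÷ (507/24500) = 465500/507.
25² = 625 falls short of 465500/507 but 25³ = 15625 reaches it, so n = 3.

3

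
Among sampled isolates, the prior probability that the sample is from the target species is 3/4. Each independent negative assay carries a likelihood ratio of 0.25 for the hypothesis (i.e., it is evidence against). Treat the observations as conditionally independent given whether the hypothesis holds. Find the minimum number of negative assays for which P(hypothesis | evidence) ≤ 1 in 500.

6

Prior odds: 0.75 ÷ 0.25 = 3.
Likelihood ratio per negative assay = 0.25.
Target odds: 0.002 ÷ 0.998 = 1/499.
Require 0.25ⁿ ≤ 1/499 ÷ 3 = 1/1497.
0.25⁵ = 1/1024 is still above 1/1497 but 0.25⁶ = 1/4096 is at or below it, so n = 6.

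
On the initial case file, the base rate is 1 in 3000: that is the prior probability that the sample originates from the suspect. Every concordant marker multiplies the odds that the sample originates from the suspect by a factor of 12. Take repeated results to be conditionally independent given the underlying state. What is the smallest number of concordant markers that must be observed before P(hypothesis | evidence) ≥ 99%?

Prior odds = (1/3000)/(2999/3000) = 1/2999.
Likelihood ratio per concordant marker = 12.
Target odds: 0.99 ÷ 0.01 = 99.
Need (1/2999) × 12ⁿ ≥ 99, i.e. 12ⁿ ≥ 296901.
12⁵ = 248832 falls short of 296901 but 12⁶ = 2985984 reaches it, so n = 6.

6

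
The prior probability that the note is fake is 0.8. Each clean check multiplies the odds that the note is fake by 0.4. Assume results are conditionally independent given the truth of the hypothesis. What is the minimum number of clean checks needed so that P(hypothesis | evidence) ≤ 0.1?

Prior odds = 0.8/0.2 = 4.
Likelihood ratio per clean check = 0.4.
Target posterior odds = 0.1/0.9 = 1/9.
Require 0.4ⁿ ≤ 1/9 ÷ 4 = 1/36.
0.4³ = 0.064 is still above 1/36 but 0.4⁴ = 0.0256 is at or below it, so n = 4.

4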